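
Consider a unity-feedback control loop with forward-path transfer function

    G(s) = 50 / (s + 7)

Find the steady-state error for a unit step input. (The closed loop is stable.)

e_ss = 0.1228

G(s) has no poles at the origin.
This is a Type 0 system. Kp = lim_{s→0} G(s) = 50/7.
e_ss = 1/(1 + Kp) = 1/(1 + 50/7) = 7/57 ≈ 0.1228.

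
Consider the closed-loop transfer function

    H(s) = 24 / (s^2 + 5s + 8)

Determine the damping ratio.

Compare the denominator to the standard form s^2 + 2ζωₙs + ωₙ².
ωₙ² = 8, so ωₙ = √8 ≈ 2.828 rad/s.
2ζωₙ = 5, so ζ = 5/(2·√8) ≈ 0.8839.

ζ ≈ 0.8839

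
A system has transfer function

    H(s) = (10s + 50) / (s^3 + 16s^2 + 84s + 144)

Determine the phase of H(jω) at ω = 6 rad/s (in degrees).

At s = j6: numerator = 50 + j60, denominator = -432 + j288.
∠H = ∠num − ∠den = 50.194° − (146.31°) = -96.12°.

∠H(j6) ≈ -96.12°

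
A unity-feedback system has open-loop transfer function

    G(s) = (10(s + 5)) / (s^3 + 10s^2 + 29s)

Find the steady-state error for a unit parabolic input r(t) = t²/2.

e_ss = ∞

G(s) has one pole at the origin.
This is a Type 1 system; Ka = lim_{s→0} s^2·G(s) = 0, so the steady-state error for a parabola input is infinite.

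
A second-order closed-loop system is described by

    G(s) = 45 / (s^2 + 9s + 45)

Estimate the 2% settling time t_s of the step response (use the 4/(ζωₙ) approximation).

t_s ≈ 0.8889 s

Comparing s^2 + 9s + 45 to s^2 + 2ζωₙs + ωₙ²: ωₙ = √45 ≈ 6.708 rad/s and ζ = 9/(2·√45) ≈ 0.6708.
ζωₙ = 9/2 = 4.5, so t_s ≈ 4/(ζωₙ) = 4/4.5 ≈ 0.8889 s.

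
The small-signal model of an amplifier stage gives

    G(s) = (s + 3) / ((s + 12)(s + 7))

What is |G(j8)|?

|G(j8)| ≈ 0.05573

Substitute s = j8: numerator = 3 + j8, denominator = 20 + j152.
|G(j8)| = |3 + j8| / |20 + j152| = 8.5440 / 153.31 ≈ 0.05573.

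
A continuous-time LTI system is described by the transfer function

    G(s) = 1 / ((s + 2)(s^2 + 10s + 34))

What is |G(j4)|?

|G(j4)| ≈ 0.005098

Substitute s = j4: numerator = 1, denominator = -124 + j152.
|G(j4)| = |1| / |-124 + j152| = 1 / 196.16 ≈ 0.005098.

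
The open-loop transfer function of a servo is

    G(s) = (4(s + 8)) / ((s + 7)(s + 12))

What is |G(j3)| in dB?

Substitute s = j3: numerator = 32 + j12, denominator = 75 + j57.
|G(j3)| = |32 + j12| / |75 + j57| = 34.176 / 94.202 ≈ 0.3628.
In decibels: 20·log₁₀(0.3628) ≈ -8.81 dB.

|G(j3)|_dB ≈ -8.81 dB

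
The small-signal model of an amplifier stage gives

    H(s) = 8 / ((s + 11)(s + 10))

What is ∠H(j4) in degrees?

At s = j4: numerator = 8, denominator = 94 + j84.
∠H = ∠num − ∠den = 0° − (41.785°) = -41.78°.

∠H(j4) ≈ -41.78°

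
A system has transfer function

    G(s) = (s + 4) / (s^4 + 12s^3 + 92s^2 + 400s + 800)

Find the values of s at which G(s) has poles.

The poles are the roots of the denominator s^4 + 12s^3 + 92s^2 + 400s + 800 = 0.
No real roots exist; factor into two real quadratics: (s^2 + 4s + 40)(s^2 + 8s + 20) = 0.
Each quadratic gives a conjugate pair via the quadratic formula.

s = -2 ± 6j, -4 ± 2j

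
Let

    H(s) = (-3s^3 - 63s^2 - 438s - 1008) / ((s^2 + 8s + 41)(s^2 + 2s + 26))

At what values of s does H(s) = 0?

Set the numerator to zero: -3s^3 - 63s^2 - 438s - 1008 = 0, i.e. -3·(s^3 + 21s^2 + 146s + 336) = 0.
Factoring: (s + 7)(s + 8)(s + 6) = 0.

s = -7, -8, -6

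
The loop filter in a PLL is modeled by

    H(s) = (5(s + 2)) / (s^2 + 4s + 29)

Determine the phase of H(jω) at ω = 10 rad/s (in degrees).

At s = j10: numerator = 10 + j50, denominator = -71 + j40.
∠H = ∠num − ∠den = 78.690° − (150.60°) = -71.91°.

∠H(j10) ≈ -71.91°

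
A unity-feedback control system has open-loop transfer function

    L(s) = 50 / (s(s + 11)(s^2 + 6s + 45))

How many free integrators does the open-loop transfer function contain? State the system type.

Type 1

The denominator has 1 factor of s at the origin (free integrator), so this is a Type 1 system.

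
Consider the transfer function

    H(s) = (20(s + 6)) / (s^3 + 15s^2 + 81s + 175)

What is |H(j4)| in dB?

|H(j4)|_dB ≈ -5.38 dB

Substitute s = j4: numerator = 120 + j80, denominator = -65 + j260.
|H(j4)| = |120 + j80| / |-65 + j260| = 144.22 / 268.00 ≈ 0.5381.
In decibels: 20·log₁₀(0.5381) ≈ -5.38 dB.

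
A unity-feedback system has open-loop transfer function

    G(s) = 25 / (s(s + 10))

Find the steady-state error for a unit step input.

G(s) has one pole at the origin.
This is a Type 1 system; for a step input the steady-state error is zero.

e_ss = 0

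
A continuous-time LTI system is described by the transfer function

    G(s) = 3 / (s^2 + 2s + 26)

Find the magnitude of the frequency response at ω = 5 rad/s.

Substitute s = j5: numerator = 3, denominator = 1 + j10.
|G(j5)| = |3| / |1 + j10| = 3 / 10.050 ≈ 0.2985.

|G(j5)| ≈ 0.2985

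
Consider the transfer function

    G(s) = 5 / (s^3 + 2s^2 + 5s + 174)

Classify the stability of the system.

unstable

The denominator s^3 + 2s^2 + 5s + 174 factors as (s + 6)(s^2 - 4s + 29), giving poles at s = -6, 2 ± 5j.
Since the pole(s) at s = 2 ± 5j lie in the right half-plane, the system is unstable.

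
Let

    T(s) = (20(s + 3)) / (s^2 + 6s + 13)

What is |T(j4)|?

|T(j4)| ≈ 4.134

Substitute s = j4: numerator = 60 + j80, denominator = -3 + j24.
|T(j4)| = |60 + j80| / |-3 + j24| = 100 / 24.187 ≈ 4.134.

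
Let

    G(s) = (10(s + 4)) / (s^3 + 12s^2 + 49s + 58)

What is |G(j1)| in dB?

Substitute s = j1: numerator = 40 + j10, denominator = 46 + j48.
|G(j1)| = |40 + j10| / |46 + j48| = 41.231 / 66.483 ≈ 0.6202.
In decibels: 20·log₁₀(0.6202) ≈ -4.15 dB.

|G(j1)|_dB ≈ -4.15 dB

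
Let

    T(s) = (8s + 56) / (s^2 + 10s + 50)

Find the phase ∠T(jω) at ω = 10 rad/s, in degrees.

∠T(j10) ≈ -61.56°

At s = j10: numerator = 56 + j80, denominator = -50 + j100.
∠T = ∠num − ∠den = 55.008° − (116.57°) = -61.56°.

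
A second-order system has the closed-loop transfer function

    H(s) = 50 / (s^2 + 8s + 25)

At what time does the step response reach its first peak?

Comparing s^2 + 8s + 25 to s^2 + 2ζωₙs + ωₙ²: ωₙ = 5 rad/s and ζ = 8/(2·5) = 0.8.
ζωₙ = 8/2 = 4, so ω_d = ωₙ√(1−ζ²) = √(ωₙ² − (ζωₙ)²) = √(25 − 4²) = √9 = 3 rad/s.
t_p = π/ω_d = π/3 ≈ 1.047 s.

t_p ≈ 1.047 s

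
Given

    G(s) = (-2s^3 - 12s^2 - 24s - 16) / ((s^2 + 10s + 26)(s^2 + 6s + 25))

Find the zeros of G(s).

Set the numerator to zero: -2s^3 - 12s^2 - 24s - 16 = 0, i.e. -2·(s^3 + 6s^2 + 12s + 8) = 0.
Factoring: (s + 2)^3 = 0.

s = -2, -2, -2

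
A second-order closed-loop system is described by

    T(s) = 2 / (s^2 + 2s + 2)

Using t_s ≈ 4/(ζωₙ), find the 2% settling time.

Comparing s^2 + 2s + 2 to s^2 + 2ζωₙs + ωₙ²: ωₙ = √2 ≈ 1.414 rad/s and ζ = 2/(2·√2) ≈ 0.7071.
ζωₙ = 2/2 = 1, so t_s ≈ 4/(ζωₙ) = 4/1 = 4 s.

t_s ≈ 4 s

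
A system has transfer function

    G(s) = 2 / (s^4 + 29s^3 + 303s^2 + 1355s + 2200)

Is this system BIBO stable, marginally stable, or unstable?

stable

The denominator s^4 + 29s^3 + 303s^2 + 1355s + 2200 factors as (s + 8)(s + 5)^2(s + 11), giving poles at s = -8, -5, -11, -5.
Since all poles lie strictly in the left half-plane, the system is stable.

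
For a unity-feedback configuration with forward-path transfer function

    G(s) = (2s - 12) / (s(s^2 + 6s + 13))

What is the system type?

Type 1

The denominator has 1 factor of s at the origin (free integrator), so this is a Type 1 system.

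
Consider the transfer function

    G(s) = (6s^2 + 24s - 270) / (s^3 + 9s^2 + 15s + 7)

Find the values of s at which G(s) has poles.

The poles are the roots of the denominator s^3 + 9s^2 + 15s + 7 = 0.
Trying s = -1: the polynomial evaluates to 0, so (s + 1) is a factor.
Dividing out leaves s^2 + 8s + 7 = 0.
Factoring the quadratic: (s + 7)(s + 1) = 0.

s = -1, -7, -1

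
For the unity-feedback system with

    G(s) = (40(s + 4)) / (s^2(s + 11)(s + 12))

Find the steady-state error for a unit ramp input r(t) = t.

G(s) has 2 poles at the origin.
This is a Type 2 system; for a ramp input the steady-state error is zero.

e_ss = 0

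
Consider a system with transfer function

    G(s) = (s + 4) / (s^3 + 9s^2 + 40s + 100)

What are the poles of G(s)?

s = -5, -2 ± 4j

The poles are the roots of the denominator s^3 + 9s^2 + 40s + 100 = 0.
Trying s = -5: the polynomial evaluates to 0, so (s + 5) is a factor.
Dividing out leaves s^2 + 4s + 20 = 0.
The quadratic formula then gives s = -2 ± 4j.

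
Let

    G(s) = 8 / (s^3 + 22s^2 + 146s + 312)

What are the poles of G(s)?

The poles are the roots of the denominator s^3 + 22s^2 + 146s + 312 = 0.
Trying s = -12: the polynomial evaluates to 0, so (s + 12) is a factor.
Dividing out leaves s^2 + 10s + 26 = 0.
The quadratic formula then gives s = -5 ± 1j.

s = -5 ± j, -12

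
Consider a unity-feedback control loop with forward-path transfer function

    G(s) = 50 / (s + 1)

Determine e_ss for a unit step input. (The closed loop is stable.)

e_ss = 0.01961

G(s) has no poles at the origin.
This is a Type 0 system. Kp = lim_{s→0} G(s) = 50/1.
e_ss = 1/(1 + Kp) = 1/(1 + 50) = 1/51 ≈ 0.01961.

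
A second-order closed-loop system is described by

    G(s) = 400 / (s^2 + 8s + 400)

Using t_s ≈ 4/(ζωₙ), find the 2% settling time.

t_s ≈ 1 s

Comparing s^2 + 8s + 400 to s^2 + 2ζωₙs + ωₙ²: ωₙ = 20 rad/s and ζ = 8/(2·20) = 0.2.
ζωₙ = 8/2 = 4, so t_s ≈ 4/(ζωₙ) = 4/4 = 1 s.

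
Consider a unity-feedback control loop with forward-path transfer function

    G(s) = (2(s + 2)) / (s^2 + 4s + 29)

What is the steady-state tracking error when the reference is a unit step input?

G(s) has no poles at the origin.
This is a Type 0 system. Kp = lim_{s→0} G(s) = 4/29.
e_ss = 1/(1 + Kp) = 1/(1 + 4/29) = 29/33 ≈ 0.8788.

e_ss = 0.8788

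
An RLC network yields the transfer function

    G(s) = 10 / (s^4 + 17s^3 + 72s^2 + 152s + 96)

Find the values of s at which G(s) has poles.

s = -1, -2 + 2j, -2 - 2j, -12

The poles are the roots of the denominator s^4 + 17s^3 + 72s^2 + 152s + 96 = 0.
Trying s = -1: the polynomial evaluates to 0, so (s + 1) is a factor.
Dividing out leaves s^3 + 16s^2 + 56s + 96 = 0.
This factors further as (s^2 + 4s + 8)(s + 12) = 0.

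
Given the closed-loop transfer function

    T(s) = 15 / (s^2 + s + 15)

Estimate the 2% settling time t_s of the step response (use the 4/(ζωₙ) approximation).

t_s ≈ 8 s

Comparing s^2 + s + 15 to s^2 + 2ζωₙs + ωₙ²: ωₙ = √15 ≈ 3.873 rad/s and ζ = 1/(2·√15) ≈ 0.1291.
ζωₙ = 1/2 = 0.5, so t_s ≈ 4/(ζωₙ) = 4/0.5 = 8 s.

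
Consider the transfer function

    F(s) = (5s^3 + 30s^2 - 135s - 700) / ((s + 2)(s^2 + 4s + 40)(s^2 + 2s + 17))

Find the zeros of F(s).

s = -4, 5, -7

Set the numerator to zero: 5s^3 + 30s^2 - 135s - 700 = 0, i.e. 5·(s^3 + 6s^2 - 27s - 140) = 0.
Factoring: (s + 4)(s - 5)(s + 7) = 0.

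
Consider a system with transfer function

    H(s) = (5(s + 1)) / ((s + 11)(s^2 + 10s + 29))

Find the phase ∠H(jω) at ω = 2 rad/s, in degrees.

∠H(j2) ≈ 14.47°

At s = j2: numerator = 5 + j10, denominator = 235 + j270.
∠H = ∠num − ∠den = 63.435° − (48.965°) = 14.47°.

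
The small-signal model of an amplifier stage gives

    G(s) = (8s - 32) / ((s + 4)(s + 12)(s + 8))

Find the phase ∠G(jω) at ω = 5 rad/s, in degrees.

At s = j5: numerator = -32 + j40, denominator = -216 + j755.
∠G = ∠num − ∠den = 128.66° − (105.97°) = 22.69°.

∠G(j5) ≈ 22.69°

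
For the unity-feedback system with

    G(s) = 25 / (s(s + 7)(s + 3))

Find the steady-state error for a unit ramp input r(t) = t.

e_ss = 0.8400

G(s) has one pole at the origin.
This is a Type 1 system. Kv = lim_{s→0} s·G(s) = 25/21.
e_ss = 1/Kv = 1/(25/21) = 21/25 ≈ 0.8400.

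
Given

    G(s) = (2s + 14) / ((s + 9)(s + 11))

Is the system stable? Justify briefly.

stable

The poles can be read from the denominator factors: s = -9, -11.
Since all poles lie strictly in the left half-plane, the system is stable.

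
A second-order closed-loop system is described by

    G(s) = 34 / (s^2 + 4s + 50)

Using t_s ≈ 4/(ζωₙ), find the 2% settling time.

Comparing s^2 + 4s + 50 to s^2 + 2ζωₙs + ωₙ²: ωₙ = √50 ≈ 7.071 rad/s and ζ = 4/(2·√50) ≈ 0.2828.
ζωₙ = 4/2 = 2, so t_s ≈ 4/(ζωₙ) = 4/2 = 2 s.

t_s ≈ 2 s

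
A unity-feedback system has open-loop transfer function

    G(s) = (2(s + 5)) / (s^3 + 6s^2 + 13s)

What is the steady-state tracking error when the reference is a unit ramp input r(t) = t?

G(s) has one pole at the origin.
This is a Type 1 system. Kv = lim_{s→0} s·G(s) = 10/13.
e_ss = 1/Kv = 1/(10/13) = 13/10 ≈ 1.300.

e_ss = 1.300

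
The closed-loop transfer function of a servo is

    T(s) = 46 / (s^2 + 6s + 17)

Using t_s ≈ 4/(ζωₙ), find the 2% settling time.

t_s ≈ 1.333 s

Comparing s^2 + 6s + 17 to s^2 + 2ζωₙs + ωₙ²: ωₙ = √17 ≈ 4.123 rad/s and ζ = 6/(2·√17) ≈ 0.7276.
ζωₙ = 6/2 = 3, so t_s ≈ 4/(ζωₙ) = 4/3 ≈ 1.333 s.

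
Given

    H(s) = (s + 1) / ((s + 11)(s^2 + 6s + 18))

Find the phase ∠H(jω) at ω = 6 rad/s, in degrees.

At s = j6: numerator = 1 + j6, denominator = -414 + j288.
∠H = ∠num − ∠den = 80.538° − (145.18°) = -64.64°.

∠H(j6) ≈ -64.64°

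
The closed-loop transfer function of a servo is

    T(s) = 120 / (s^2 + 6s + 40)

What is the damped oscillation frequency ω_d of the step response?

Comparing s^2 + 6s + 40 to s^2 + 2ζωₙs + ωₙ²: ωₙ = √40 ≈ 6.325 rad/s and ζ = 6/(2·√40) ≈ 0.4743.
ζωₙ = 6/2 = 3, so ω_d = ωₙ√(1−ζ²) = √(ωₙ² − (ζωₙ)²) = √(40 − 3²) = √31 ≈ 5.568 rad/s.

ω_d ≈ 5.568 rad/s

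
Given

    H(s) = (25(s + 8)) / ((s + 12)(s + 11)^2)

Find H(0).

At s = 0 each factor (s + a) contributes a and each (s^2 + bs + c) contributes c.
H(0) = 25·(8) / ((12) · (11) · (11)) = 200/1452 = 50/363.

H(0) = 50/363 ≈ 0.1377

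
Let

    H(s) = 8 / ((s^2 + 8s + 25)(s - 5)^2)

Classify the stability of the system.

The poles can be read from the denominator factors: s = -4 ± 3j, 5, 5.
Since the pole(s) at s = 5, 5 lie in the right half-plane, the system is unstable.

unstable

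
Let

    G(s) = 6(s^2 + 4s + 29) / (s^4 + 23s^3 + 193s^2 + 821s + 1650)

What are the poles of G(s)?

s = -6, -3 + 4j, -3 - 4j, -11

The poles are the roots of the denominator s^4 + 23s^3 + 193s^2 + 821s + 1650 = 0.
Trying s = -6: the polynomial evaluates to 0, so (s + 6) is a factor.
Dividing out leaves s^3 + 17s^2 + 91s + 275 = 0.
This factors further as (s^2 + 6s + 25)(s + 11) = 0.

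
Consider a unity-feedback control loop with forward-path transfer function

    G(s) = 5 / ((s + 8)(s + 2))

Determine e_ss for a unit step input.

e_ss = 0.7619

G(s) has no poles at the origin.
This is a Type 0 system. Kp = lim_{s→0} G(s) = 5/16.
e_ss = 1/(1 + Kp) = 1/(1 + 5/16) = 16/21 ≈ 0.7619.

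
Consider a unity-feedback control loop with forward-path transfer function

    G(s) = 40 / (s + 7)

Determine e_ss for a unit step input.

G(s) has no poles at the origin.
This is a Type 0 system. Kp = lim_{s→0} G(s) = 40/7.
e_ss = 1/(1 + Kp) = 1/(1 + 40/7) = 7/47 ≈ 0.1489.

e_ss = 0.1489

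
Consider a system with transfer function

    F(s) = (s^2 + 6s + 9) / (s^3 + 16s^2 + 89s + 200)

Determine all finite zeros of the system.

Set the numerator to zero: s^2 + 6s + 9 = 0.
Factoring: (s + 3)^2 = 0.

s = -3, -3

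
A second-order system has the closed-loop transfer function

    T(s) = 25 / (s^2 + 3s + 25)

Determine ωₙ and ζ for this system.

ωₙ = 5 rad/s, ζ = 0.3

Compare the denominator to the standard form s^2 + 2ζωₙs + ωₙ².
ωₙ² = 25, so ωₙ = 5 rad/s.
2ζωₙ = 3, so ζ = 3/(2·5) = 0.3.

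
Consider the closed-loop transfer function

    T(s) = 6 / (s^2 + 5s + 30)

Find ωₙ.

Compare the denominator to the standard form s^2 + 2ζωₙs + ωₙ².
ωₙ² = 30, so ωₙ = √30 ≈ 5.477 rad/s.

ωₙ ≈ 5.477 rad/s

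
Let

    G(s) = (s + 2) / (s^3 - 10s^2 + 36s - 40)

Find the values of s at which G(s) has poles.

s = 2, 4 ± 2j

The poles are the roots of the denominator s^3 - 10s^2 + 36s - 40 = 0.
Trying s = 2: the polynomial evaluates to 0, so (s - 2) is a factor.
Dividing out leaves s^2 - 8s + 20 = 0.
The quadratic formula then gives s = 4 ± 2j.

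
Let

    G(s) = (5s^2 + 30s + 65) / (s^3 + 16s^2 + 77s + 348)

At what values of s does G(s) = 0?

Set the numerator to zero: 5s^2 + 30s + 65 = 0, i.e. 5·(s^2 + 6s + 13) = 0.
Factoring: (s^2 + 6s + 13) = 0.

s = -3 ± 2j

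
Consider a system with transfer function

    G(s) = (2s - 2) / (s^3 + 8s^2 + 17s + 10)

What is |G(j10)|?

Substitute s = j10: numerator = -2 + j20, denominator = -790 - j830.
|G(j10)| = |-2 + j20| / |-790 - j830| = 20.100 / 1145.9 ≈ 0.01754.

|G(j10)| ≈ 0.01754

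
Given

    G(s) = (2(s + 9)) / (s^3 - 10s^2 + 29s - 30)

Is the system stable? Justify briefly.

unstable

The denominator s^3 - 10s^2 + 29s - 30 factors as (s^2 - 4s + 5)(s - 6), giving poles at s = 2 ± j, 6.
Since the pole(s) at s = 2 ± j, 6 lie in the right half-plane, the system is unstable.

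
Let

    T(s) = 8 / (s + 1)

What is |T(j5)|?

|T(j5)| ≈ 1.569

Substitute s = j5: numerator = 8, denominator = 1 + j5.
|T(j5)| = |8| / |1 + j5| = 8 / 5.0990 ≈ 1.569.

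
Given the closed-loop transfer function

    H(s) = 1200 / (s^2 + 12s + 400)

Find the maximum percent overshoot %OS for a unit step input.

Comparing s^2 + 12s + 400 to s^2 + 2ζωₙs + ωₙ²: ωₙ = 20 rad/s and ζ = 12/(2·20) = 0.3.
%OS = 100·exp(−πζ/√(1−ζ²)) = 100·exp(−π·0.3/√(1−0.3²)) ≈ 37.2%.

%OS ≈ 37.2%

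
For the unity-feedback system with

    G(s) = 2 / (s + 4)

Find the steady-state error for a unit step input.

e_ss = 0.6667

G(s) has no poles at the origin.
This is a Type 0 system. Kp = lim_{s→0} G(s) = 2/4 = 1/2.
e_ss = 1/(1 + Kp) = 1/(1 + 1/2) = 2/3 ≈ 0.6667.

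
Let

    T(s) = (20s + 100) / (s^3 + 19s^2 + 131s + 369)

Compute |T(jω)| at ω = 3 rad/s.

Substitute s = j3: numerator = 100 + j60, denominator = 198 + j366.
|T(j3)| = |100 + j60| / |198 + j366| = 116.62 / 416.12 ≈ 0.2803.

|T(j3)| ≈ 0.2803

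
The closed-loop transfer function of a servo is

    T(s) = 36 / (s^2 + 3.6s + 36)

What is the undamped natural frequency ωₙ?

Compare the denominator to the standard form s^2 + 2ζωₙs + ωₙ².
ωₙ² = 36, so ωₙ = 6 rad/s.

ωₙ = 6 rad/s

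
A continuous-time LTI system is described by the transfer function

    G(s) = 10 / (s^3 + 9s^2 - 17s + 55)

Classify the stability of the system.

unstable

The denominator s^3 + 9s^2 - 17s + 55 factors as (s + 11)(s^2 - 2s + 5), giving poles at s = -11, 1 ± 2j.
Since the pole(s) at s = 1 + 2j, 1 - 2j lie in the right half-plane, the system is unstable.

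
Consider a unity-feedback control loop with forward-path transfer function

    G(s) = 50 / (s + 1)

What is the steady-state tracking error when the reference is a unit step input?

e_ss = 0.01961

G(s) has no poles at the origin.
This is a Type 0 system. Kp = lim_{s→0} G(s) = 50/1.
e_ss = 1/(1 + Kp) = 1/(1 + 50) = 1/51 ≈ 0.01961.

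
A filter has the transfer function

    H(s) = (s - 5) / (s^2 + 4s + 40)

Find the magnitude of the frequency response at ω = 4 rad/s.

Substitute s = j4: numerator = -5 + j4, denominator = 24 + j16.
|H(j4)| = |-5 + j4| / |24 + j16| = 6.4031 / 28.844 ≈ 0.2220.

|H(j4)| ≈ 0.2220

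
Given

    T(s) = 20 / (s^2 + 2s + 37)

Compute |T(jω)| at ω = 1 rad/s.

|T(j1)| ≈ 0.5547

Substitute s = j1: numerator = 20, denominator = 36 + j2.
|T(j1)| = |20| / |36 + j2| = 20 / 36.056 ≈ 0.5547.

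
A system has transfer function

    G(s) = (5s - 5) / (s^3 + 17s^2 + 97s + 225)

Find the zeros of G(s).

s = 1

Set the numerator to zero: 5s - 5 = 0, i.e. 5·(s - 1) = 0.
So s = 1.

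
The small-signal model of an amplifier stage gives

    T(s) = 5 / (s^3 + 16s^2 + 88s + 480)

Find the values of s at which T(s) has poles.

s = -2 + 6j, -2 - 6j, -12

The poles are the roots of the denominator s^3 + 16s^2 + 88s + 480 = 0.
Trying s = -12: the polynomial evaluates to 0, so (s + 12) is a factor.
Dividing out leaves s^2 + 4s + 40 = 0.
The quadratic formula then gives s = -2 ± 6j.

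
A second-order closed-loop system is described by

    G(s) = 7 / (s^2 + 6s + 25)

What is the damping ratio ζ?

Compare the denominator to the standard form s^2 + 2ζωₙs + ωₙ².
ωₙ² = 25, so ωₙ = 5 rad/s.
2ζωₙ = 6, so ζ = 6/(2·5) = 0.6.
With ζ = 0.6 the response is underdamped.

ζ = 0.6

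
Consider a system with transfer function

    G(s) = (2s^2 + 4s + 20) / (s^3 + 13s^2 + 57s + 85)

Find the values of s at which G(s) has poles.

s = -4 ± j, -5

The poles are the roots of the denominator s^3 + 13s^2 + 57s + 85 = 0.
Trying s = -5: the polynomial evaluates to 0, so (s + 5) is a factor.
Dividing out leaves s^2 + 8s + 17 = 0.
The quadratic formula then gives s = -4 ± 1j.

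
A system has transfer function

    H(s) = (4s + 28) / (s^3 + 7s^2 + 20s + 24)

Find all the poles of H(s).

The poles are the roots of the denominator s^3 + 7s^2 + 20s + 24 = 0.
Trying s = -3: the polynomial evaluates to 0, so (s + 3) is a factor.
Dividing out leaves s^2 + 4s + 8 = 0.
The quadratic formula then gives s = -2 ± 2j.

s = -2 ± 2j, -3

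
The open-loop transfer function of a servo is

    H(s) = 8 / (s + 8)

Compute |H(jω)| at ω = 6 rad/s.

|H(j6)| = 0.8000

Substitute s = j6: numerator = 8, denominator = 8 + j6.
|H(j6)| = |8| / |8 + j6| = 8 / 10 = 0.8000.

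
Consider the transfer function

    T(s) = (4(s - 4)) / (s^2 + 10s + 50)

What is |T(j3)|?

Substitute s = j3: numerator = -16 + j12, denominator = 41 + j30.
|T(j3)| = |-16 + j12| / |41 + j30| = 20 / 50.804 ≈ 0.3937.

|T(j3)| ≈ 0.3937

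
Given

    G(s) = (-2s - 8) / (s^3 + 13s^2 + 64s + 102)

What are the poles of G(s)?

s = -5 ± 3j, -3

The poles are the roots of the denominator s^3 + 13s^2 + 64s + 102 = 0.
Trying s = -3: the polynomial evaluates to 0, so (s + 3) is a factor.
Dividing out leaves s^2 + 10s + 34 = 0.
The quadratic formula then gives s = -5 ± 3j.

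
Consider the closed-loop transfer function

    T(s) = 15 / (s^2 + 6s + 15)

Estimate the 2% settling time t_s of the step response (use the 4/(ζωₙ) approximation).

t_s ≈ 1.333 s

Comparing s^2 + 6s + 15 to s^2 + 2ζωₙs + ωₙ²: ωₙ = √15 ≈ 3.873 rad/s and ζ = 6/(2·√15) ≈ 0.7746.
ζωₙ = 6/2 = 3, so t_s ≈ 4/(ζωₙ) = 4/3 ≈ 1.333 s.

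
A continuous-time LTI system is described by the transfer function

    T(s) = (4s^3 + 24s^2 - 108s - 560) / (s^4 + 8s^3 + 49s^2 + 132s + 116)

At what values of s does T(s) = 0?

s = -7, 5, -4

Set the numerator to zero: 4s^3 + 24s^2 - 108s - 560 = 0, i.e. 4·(s^3 + 6s^2 - 27s - 140) = 0.
Factoring: (s + 7)(s - 5)(s + 4) = 0.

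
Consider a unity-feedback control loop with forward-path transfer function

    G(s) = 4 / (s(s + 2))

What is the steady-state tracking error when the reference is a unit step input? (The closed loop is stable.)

G(s) has one pole at the origin.
This is a Type 1 system; for a step input the steady-state error is zero.

e_ss = 0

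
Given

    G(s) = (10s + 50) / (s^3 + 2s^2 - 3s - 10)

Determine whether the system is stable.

The denominator s^3 + 2s^2 - 3s - 10 factors as (s^2 + 4s + 5)(s - 2), giving poles at s = -2 ± j, 2.
Since the pole(s) at s = 2 lie in the right half-plane, the system is unstable.

unstable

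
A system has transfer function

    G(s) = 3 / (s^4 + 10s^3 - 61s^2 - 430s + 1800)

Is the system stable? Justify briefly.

The denominator s^4 + 10s^3 - 61s^2 - 430s + 1800 factors as (s + 10)(s + 9)(s - 5)(s - 4), giving poles at s = -10, -9, 5, 4.
Since the pole(s) at s = 5, 4 lie in the right half-plane, the system is unstable.

unstable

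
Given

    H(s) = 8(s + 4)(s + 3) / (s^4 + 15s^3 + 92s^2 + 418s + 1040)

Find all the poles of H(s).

The poles are the roots of the denominator s^4 + 15s^3 + 92s^2 + 418s + 1040 = 0.
Trying s = -8: the polynomial evaluates to 0, so (s + 8) is a factor.
Dividing out leaves s^3 + 7s^2 + 36s + 130 = 0.
This factors further as (s^2 + 2s + 26)(s + 5) = 0.

s = -8, -1 + 5j, -1 - 5j, -5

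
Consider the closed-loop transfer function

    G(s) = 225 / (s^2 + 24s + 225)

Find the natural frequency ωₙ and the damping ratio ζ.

ωₙ = 15 rad/s, ζ = 0.8

Compare the denominator to the standard form s^2 + 2ζωₙs + ωₙ².
ωₙ² = 225, so ωₙ = 15 rad/s.
2ζωₙ = 24, so ζ = 24/(2·15) = 0.8.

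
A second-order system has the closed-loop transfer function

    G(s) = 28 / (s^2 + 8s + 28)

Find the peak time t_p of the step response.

Comparing s^2 + 8s + 28 to s^2 + 2ζωₙs + ωₙ²: ωₙ = √28 ≈ 5.292 rad/s and ζ = 8/(2·√28) ≈ 0.7559.
ζωₙ = 8/2 = 4, so ω_d = ωₙ√(1−ζ²) = √(ωₙ² − (ζωₙ)²) = √(28 − 4²) = √12 ≈ 3.464 rad/s.
t_p = π/ω_d = π/3.464 ≈ 0.9069 s.

t_p ≈ 0.9069 s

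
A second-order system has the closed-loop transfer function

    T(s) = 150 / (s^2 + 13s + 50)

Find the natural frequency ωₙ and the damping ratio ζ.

Compare the denominator to the standard form s^2 + 2ζωₙs + ωₙ².
ωₙ² = 50, so ωₙ = √50 ≈ 7.071 rad/s.
2ζωₙ = 13, so ζ = 13/(2·√50) ≈ 0.9192.

ωₙ ≈ 7.071 rad/s, ζ ≈ 0.9192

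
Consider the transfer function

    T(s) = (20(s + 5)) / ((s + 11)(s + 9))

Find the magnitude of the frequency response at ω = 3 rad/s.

Substitute s = j3: numerator = 100 + j60, denominator = 90 + j60.
|T(j3)| = |100 + j60| / |90 + j60| = 116.62 / 108.17 ≈ 1.078.

|T(j3)| ≈ 1.078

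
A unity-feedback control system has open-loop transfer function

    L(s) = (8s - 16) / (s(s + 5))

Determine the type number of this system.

Type 1

The denominator has 1 factor of s at the origin (free integrator), so this is a Type 1 system.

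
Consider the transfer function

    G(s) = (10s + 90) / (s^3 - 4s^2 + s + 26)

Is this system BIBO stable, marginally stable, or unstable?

unstable

The denominator s^3 - 4s^2 + s + 26 factors as (s^2 - 6s + 13)(s + 2), giving poles at s = 3 + 2j, 3 - 2j, -2.
Since the pole(s) at s = 3 + 2j, 3 - 2j lie in the right half-plane, the system is unstable.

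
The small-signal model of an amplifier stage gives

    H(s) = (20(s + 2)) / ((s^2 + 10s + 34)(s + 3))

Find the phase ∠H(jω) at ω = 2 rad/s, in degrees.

At s = j2: numerator = 40 + j40, denominator = 50 + j120.
∠H = ∠num − ∠den = 45° − (67.380°) = -22.38°.

∠H(j2) ≈ -22.38°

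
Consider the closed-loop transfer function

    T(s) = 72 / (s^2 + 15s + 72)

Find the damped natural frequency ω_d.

ω_d ≈ 3.969 rad/s

Comparing s^2 + 15s + 72 to s^2 + 2ζωₙs + ωₙ²: ωₙ = √72 ≈ 8.485 rad/s and ζ = 15/(2·√72) ≈ 0.8839.
ζωₙ = 15/2 = 7.5, so ω_d = ωₙ√(1−ζ²) = √(ωₙ² − (ζωₙ)²) = √(72 − 7.5²) = √15.75 ≈ 3.969 rad/s.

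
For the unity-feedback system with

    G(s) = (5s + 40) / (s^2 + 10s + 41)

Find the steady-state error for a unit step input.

e_ss = 0.5062

G(s) has no poles at the origin.
This is a Type 0 system. Kp = lim_{s→0} G(s) = 40/41.
e_ss = 1/(1 + Kp) = 1/(1 + 40/41) = 41/81 ≈ 0.5062.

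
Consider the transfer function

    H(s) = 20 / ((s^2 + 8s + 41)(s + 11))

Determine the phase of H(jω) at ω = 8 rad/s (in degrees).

∠H(j8) ≈ -145.8°

At s = j8: numerator = 20, denominator = -765 + j520.
∠H = ∠num − ∠den = 0° − (145.79°) = -145.8°.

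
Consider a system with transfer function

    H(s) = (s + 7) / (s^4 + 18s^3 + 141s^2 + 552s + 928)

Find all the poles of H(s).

s = -4 ± 4j, -5 ± 2j

The poles are the roots of the denominator s^4 + 18s^3 + 141s^2 + 552s + 928 = 0.
No real roots exist; factor into two real quadratics: (s^2 + 8s + 32)(s^2 + 10s + 29) = 0.
Each quadratic gives a conjugate pair via the quadratic formula.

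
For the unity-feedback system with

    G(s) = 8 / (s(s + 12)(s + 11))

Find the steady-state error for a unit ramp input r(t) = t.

e_ss = 16.50

G(s) has one pole at the origin.
This is a Type 1 system. Kv = lim_{s→0} s·G(s) = 8/132 = 2/33.
e_ss = 1/Kv = 1/(2/33) = 33/2 ≈ 16.50.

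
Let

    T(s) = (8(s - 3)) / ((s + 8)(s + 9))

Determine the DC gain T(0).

T(0) = -1/3 ≈ -0.3333

At s = 0 each factor (s + a) contributes a and each (s^2 + bs + c) contributes c.
T(0) = 8·(-3) / ((8) · (9)) = -24/72 = -1/3.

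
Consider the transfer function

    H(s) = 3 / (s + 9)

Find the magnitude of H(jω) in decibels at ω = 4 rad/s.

Substitute s = j4: numerator = 3, denominator = 9 + j4.
|H(j4)| = |3| / |9 + j4| = 3 / 9.8489 ≈ 0.3046.
In decibels: 20·log₁₀(0.3046) ≈ -10.3 dB.

|H(j4)|_dB ≈ -10.3 dB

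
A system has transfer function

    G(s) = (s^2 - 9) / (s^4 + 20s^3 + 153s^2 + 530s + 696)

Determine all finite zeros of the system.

s = 3, -3

Set the numerator to zero: s^2 - 9 = 0.
Factoring: (s - 3)(s + 3) = 0.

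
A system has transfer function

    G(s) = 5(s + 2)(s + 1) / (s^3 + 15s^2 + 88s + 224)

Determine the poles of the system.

s = -4 ± 4j, -7

The poles are the roots of the denominator s^3 + 15s^2 + 88s + 224 = 0.
Trying s = -7: the polynomial evaluates to 0, so (s + 7) is a factor.
Dividing out leaves s^2 + 8s + 32 = 0.
The quadratic formula then gives s = -4 ± 4j.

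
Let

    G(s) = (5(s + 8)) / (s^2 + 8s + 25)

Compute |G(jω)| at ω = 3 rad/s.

Substitute s = j3: numerator = 40 + j15, denominator = 16 + j24.
|G(j3)| = |40 + j15| / |16 + j24| = 42.720 / 28.844 ≈ 1.481.

|G(j3)| ≈ 1.481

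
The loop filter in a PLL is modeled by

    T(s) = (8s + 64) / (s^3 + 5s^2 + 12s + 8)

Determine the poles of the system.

The poles are the roots of the denominator s^3 + 5s^2 + 12s + 8 = 0.
Trying s = -1: the polynomial evaluates to 0, so (s + 1) is a factor.
Dividing out leaves s^2 + 4s + 8 = 0.
The quadratic formula then gives s = -2 ± 2j.

s = -2 + 2j, -2 - 2j, -1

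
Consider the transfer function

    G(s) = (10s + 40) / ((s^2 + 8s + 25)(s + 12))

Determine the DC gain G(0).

G(0) = 2/15 ≈ 0.1333

Set s = 0: G(0) = (40) / (300) = 2/15.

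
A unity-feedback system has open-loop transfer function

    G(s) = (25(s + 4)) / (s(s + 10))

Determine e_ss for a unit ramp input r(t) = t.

e_ss = 0.1000

G(s) has one pole at the origin.
This is a Type 1 system. Kv = lim_{s→0} s·G(s) = 100/10 = 10.
e_ss = 1/Kv = 1/(10) = 1/10 ≈ 0.1000.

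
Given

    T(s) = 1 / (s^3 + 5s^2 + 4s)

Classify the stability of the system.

The denominator s^3 + 5s^2 + 4s factors as s(s + 1)(s + 4), giving poles at s = 0, -1, -4.
Since the simple pole(s) at s = 0 lie on the jω-axis with none in the right half-plane, the system is marginally stable.

marginally stable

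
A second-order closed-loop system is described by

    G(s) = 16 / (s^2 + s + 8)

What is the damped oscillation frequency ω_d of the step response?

Comparing s^2 + s + 8 to s^2 + 2ζωₙs + ωₙ²: ωₙ = √8 ≈ 2.828 rad/s and ζ = 1/(2·√8) ≈ 0.1768.
ζωₙ = 1/2 = 0.5, so ω_d = ωₙ√(1−ζ²) = √(ωₙ² − (ζωₙ)²) = √(8 − 0.5²) = √7.75 ≈ 2.784 rad/s.

ω_d ≈ 2.784 rad/s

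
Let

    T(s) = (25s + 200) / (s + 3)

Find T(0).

Set s = 0: T(0) = (200) / (3) = 200/3.

T(0) = 200/3 ≈ 66.67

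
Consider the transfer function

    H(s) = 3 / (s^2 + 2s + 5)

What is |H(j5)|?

|H(j5)| ≈ 0.1342

Substitute s = j5: numerator = 3, denominator = -20 + j10.
|H(j5)| = |3| / |-20 + j10| = 3 / 22.361 ≈ 0.1342.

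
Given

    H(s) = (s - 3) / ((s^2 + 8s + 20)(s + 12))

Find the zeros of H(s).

Set the numerator to zero: s - 3 = 0.
So s = 3.

s = 3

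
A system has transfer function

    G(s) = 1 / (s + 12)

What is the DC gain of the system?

Set s = 0: G(0) = (1) / (12) = 1/12.

G(0) = 1/12 ≈ 0.08333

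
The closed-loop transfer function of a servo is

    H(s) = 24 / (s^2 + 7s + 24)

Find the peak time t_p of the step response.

t_p ≈ 0.9165 s

Comparing s^2 + 7s + 24 to s^2 + 2ζωₙs + ωₙ²: ωₙ = √24 ≈ 4.899 rad/s and ζ = 7/(2·√24) ≈ 0.7144.
ζωₙ = 7/2 = 3.5, so ω_d = ωₙ√(1−ζ²) = √(ωₙ² − (ζωₙ)²) = √(24 − 3.5²) = √11.75 ≈ 3.428 rad/s.
t_p = π/ω_d = π/3.428 ≈ 0.9165 s.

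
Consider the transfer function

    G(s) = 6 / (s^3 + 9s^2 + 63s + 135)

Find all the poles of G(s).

The poles are the roots of the denominator s^3 + 9s^2 + 63s + 135 = 0.
Trying s = -3: the polynomial evaluates to 0, so (s + 3) is a factor.
Dividing out leaves s^2 + 6s + 45 = 0.
The quadratic formula then gives s = -3 ± 6j.

s = -3 ± 6j, -3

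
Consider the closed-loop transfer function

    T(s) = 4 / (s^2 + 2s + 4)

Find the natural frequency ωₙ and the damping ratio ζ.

Compare the denominator to the standard form s^2 + 2ζωₙs + ωₙ².
ωₙ² = 4, so ωₙ = 2 rad/s.
2ζωₙ = 2, so ζ = 2/(2·2) = 0.5.

ωₙ = 2 rad/s, ζ = 0.5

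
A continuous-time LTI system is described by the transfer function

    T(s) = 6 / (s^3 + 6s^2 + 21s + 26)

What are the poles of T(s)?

s = -2, -2 + 3j, -2 - 3j

The poles are the roots of the denominator s^3 + 6s^2 + 21s + 26 = 0.
Trying s = -2: the polynomial evaluates to 0, so (s + 2) is a factor.
Dividing out leaves s^2 + 4s + 13 = 0.
The quadratic formula then gives s = -2 ± 3j.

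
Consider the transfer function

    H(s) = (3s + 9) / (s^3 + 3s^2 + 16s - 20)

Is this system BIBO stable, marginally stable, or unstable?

unstable

The denominator s^3 + 3s^2 + 16s - 20 factors as (s - 1)(s^2 + 4s + 20), giving poles at s = 1, -2 + 4j, -2 - 4j.
Since the pole(s) at s = 1 lie in the right half-plane, the system is unstable.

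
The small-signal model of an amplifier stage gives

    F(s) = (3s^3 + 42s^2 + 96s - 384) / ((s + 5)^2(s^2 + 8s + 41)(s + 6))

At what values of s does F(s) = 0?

s = -8, 2, -8

Set the numerator to zero: 3s^3 + 42s^2 + 96s - 384 = 0, i.e. 3·(s^3 + 14s^2 + 32s - 128) = 0.
Factoring: (s + 8)^2(s - 2) = 0.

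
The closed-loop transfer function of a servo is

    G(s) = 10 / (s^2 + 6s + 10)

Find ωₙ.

Compare the denominator to the standard form s^2 + 2ζωₙs + ωₙ².
ωₙ² = 10, so ωₙ = √10 ≈ 3.162 rad/s.

ωₙ ≈ 3.162 rad/s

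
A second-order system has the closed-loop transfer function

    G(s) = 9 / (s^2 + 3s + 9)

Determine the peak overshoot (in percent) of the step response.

Comparing s^2 + 3s + 9 to s^2 + 2ζωₙs + ωₙ²: ωₙ = 3 rad/s and ζ = 3/(2·3) = 0.5.
%OS = 100·exp(−πζ/√(1−ζ²)) = 100·exp(−π·0.5/√(1−0.5²)) ≈ 16.3%.

%OS ≈ 16.3%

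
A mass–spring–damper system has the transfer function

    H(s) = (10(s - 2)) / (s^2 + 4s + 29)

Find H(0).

At s = 0 each factor (s + a) contributes a and each (s^2 + bs + c) contributes c.
H(0) = 10·(-2) / ((29)) = -20/29 = -20/29.

H(0) = -20/29 ≈ -0.6897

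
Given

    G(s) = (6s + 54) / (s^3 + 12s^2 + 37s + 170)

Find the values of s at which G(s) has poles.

s = -1 + 4j, -1 - 4j, -10

The poles are the roots of the denominator s^3 + 12s^2 + 37s + 170 = 0.
Trying s = -10: the polynomial evaluates to 0, so (s + 10) is a factor.
Dividing out leaves s^2 + 2s + 17 = 0.
The quadratic formula then gives s = -1 ± 4j.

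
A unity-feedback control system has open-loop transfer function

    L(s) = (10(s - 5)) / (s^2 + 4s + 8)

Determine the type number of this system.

The denominator has no factor of s at the origin — no free integrator — so this is a Type 0 system.

Type 0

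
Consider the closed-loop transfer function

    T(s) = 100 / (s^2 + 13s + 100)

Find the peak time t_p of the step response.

t_p ≈ 0.4134 s

Comparing s^2 + 13s + 100 to s^2 + 2ζωₙs + ωₙ²: ωₙ = 10 rad/s and ζ = 13/(2·10) = 0.65.
ζωₙ = 13/2 = 6.5, so ω_d = ωₙ√(1−ζ²) = √(ωₙ² − (ζωₙ)²) = √(100 − 6.5²) = √57.75 ≈ 7.599 rad/s.
t_p = π/ω_d = π/7.599 ≈ 0.4134 s.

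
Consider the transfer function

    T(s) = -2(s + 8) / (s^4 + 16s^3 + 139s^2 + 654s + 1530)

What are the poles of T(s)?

s = -5 ± 3j, -3 ± 6j

The poles are the roots of the denominator s^4 + 16s^3 + 139s^2 + 654s + 1530 = 0.
No real roots exist; factor into two real quadratics: (s^2 + 10s + 34)(s^2 + 6s + 45) = 0.
Each quadratic gives a conjugate pair via the quadratic formula.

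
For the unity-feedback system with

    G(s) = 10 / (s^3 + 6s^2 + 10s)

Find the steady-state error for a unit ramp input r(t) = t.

e_ss = 1

G(s) has one pole at the origin.
This is a Type 1 system. Kv = lim_{s→0} s·G(s) = 10/10 = 1.
e_ss = 1/Kv = 1/(1) = 1.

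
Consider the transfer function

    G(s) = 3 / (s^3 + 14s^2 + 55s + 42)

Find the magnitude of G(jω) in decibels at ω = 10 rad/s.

|G(j10)|_dB ≈ -53.6 dB

Substitute s = j10: numerator = 3, denominator = -1358 - j450.
|G(j10)| = |3| / |-1358 - j450| = 3 / 1430.6 ≈ 0.002097.
In decibels: 20·log₁₀(0.002097) ≈ -53.6 dB.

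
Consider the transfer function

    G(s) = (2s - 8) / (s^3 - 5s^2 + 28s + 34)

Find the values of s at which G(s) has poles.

s = 3 + 5j, 3 - 5j, -1

The poles are the roots of the denominator s^3 - 5s^2 + 28s + 34 = 0.
Trying s = -1: the polynomial evaluates to 0, so (s + 1) is a factor.
Dividing out leaves s^2 - 6s + 34 = 0.
The quadratic formula then gives s = 3 ± 5j.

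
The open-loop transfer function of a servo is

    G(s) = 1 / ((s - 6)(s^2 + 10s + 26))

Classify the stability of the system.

unstable

The poles can be read from the denominator factors: s = 6, -5 + j, -5 - j.
Since the pole(s) at s = 6 lie in the right half-plane, the system is unstable.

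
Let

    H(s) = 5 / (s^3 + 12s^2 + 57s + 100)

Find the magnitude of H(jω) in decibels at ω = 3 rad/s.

|H(j3)|_dB ≈ -29.2 dB

Substitute s = j3: numerator = 5, denominator = -8 + j144.
|H(j3)| = |5| / |-8 + j144| = 5 / 144.22 ≈ 0.03467.
In decibels: 20·log₁₀(0.03467) ≈ -29.2 dB.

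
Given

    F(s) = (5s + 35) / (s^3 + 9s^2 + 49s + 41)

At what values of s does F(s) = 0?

s = -7

Set the numerator to zero: 5s + 35 = 0, i.e. 5·(s + 7) = 0.
So s = -7.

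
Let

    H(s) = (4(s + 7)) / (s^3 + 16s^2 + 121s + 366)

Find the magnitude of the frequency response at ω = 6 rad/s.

|H(j6)| ≈ 0.06686

Substitute s = j6: numerator = 28 + j24, denominator = -210 + j510.
|H(j6)| = |28 + j24| / |-210 + j510| = 36.878 / 551.54 ≈ 0.06686.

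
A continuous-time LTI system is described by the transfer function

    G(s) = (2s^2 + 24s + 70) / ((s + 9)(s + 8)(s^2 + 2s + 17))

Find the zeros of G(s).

Set the numerator to zero: 2s^2 + 24s + 70 = 0, i.e. 2·(s^2 + 12s + 35) = 0.
Factoring: (s + 5)(s + 7) = 0.

s = -5, -7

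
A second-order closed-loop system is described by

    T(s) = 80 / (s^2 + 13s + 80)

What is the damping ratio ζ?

ζ ≈ 0.7267

Compare the denominator to the standard form s^2 + 2ζωₙs + ωₙ².
ωₙ² = 80, so ωₙ = √80 ≈ 8.944 rad/s.
2ζωₙ = 13, so ζ = 13/(2·√80) ≈ 0.7267.
With ζ = 0.7267 the response is underdamped.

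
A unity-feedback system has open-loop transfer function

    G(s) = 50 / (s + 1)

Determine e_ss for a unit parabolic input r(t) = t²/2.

e_ss = ∞

G(s) has no poles at the origin.
This is a Type 0 system; Ka = lim_{s→0} s^2·G(s) = 0, so the steady-state error for a parabola input is infinite.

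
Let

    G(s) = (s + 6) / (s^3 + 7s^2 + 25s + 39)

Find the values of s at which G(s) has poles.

s = -2 + 3j, -2 - 3j, -3

The poles are the roots of the denominator s^3 + 7s^2 + 25s + 39 = 0.
Trying s = -3: the polynomial evaluates to 0, so (s + 3) is a factor.
Dividing out leaves s^2 + 4s + 13 = 0.
The quadratic formula then gives s = -2 ± 3j.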